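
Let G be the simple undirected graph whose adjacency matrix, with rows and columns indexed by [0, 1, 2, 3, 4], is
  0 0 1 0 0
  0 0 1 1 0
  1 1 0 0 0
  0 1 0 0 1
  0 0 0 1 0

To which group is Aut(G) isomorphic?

Z_2

The degree sequence is [1, 2, 2, 2, 1]; the two degree-1 vertices 0 and 4 are the ends of a path, so G = P_5. A path has exactly one nontrivial symmetry — reversal — giving Aut(G) of order 2.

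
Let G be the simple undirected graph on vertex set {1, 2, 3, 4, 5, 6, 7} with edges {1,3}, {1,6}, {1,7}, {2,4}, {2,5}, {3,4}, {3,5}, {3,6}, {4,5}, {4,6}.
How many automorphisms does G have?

Degrees alone do not determine every vertex (e.g. 1 and 5 both have degree 3), but their neighbour-degree multisets differ: N(1) has degrees [1, 3, 4] while N(5) has degrees [2, 4, 4]. Repeating this refinement separates all vertices, so the only automorphism is the identity.

1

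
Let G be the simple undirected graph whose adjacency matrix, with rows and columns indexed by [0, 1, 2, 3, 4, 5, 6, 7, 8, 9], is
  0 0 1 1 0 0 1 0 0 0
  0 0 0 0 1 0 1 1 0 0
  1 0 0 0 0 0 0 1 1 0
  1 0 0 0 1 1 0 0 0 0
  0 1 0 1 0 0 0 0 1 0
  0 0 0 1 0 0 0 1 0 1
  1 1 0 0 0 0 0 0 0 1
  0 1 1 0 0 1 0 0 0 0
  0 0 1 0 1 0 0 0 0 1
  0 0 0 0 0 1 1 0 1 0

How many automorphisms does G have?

G is 3-regular on 10 vertices with no triangles and no 4-cycles (girth 5): this is the Petersen graph. Viewing the Petersen graph as the Kneser graph K(5,2) — vertices are 2-subsets of {1,…,5}, edges join disjoint pairs — its automorphisms are exactly the permutations of the 5-element set, so Aut ≅ S_5 of order 120.

120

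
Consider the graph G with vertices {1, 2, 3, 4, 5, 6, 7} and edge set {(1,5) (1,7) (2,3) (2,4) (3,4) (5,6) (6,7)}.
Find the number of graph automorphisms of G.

G has two connected components, {1, 5, 6, 7} and {2, 3, 4}; each is 2-regular, so G = C_4 ⊔ C_3. The components are non-isomorphic (different sizes), so Aut(G) = Aut(C_4) × Aut(C_3) = D_4 × D_3 of order 8·6 = 48.

48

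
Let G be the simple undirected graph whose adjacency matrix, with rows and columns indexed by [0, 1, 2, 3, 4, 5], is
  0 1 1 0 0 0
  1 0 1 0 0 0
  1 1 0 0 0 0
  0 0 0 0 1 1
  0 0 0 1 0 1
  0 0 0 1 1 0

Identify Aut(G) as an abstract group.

(D_3 × D_3) ⋊ Z_2

G has two connected components, {0, 1, 2} and {3, 4, 5}; each is 2-regular, so G = C_3 ⊔ C_3. Aut of a disjoint union of two copies of C_3 is the wreath product D_3 ≀ Z_2, of order 2·6² = 72.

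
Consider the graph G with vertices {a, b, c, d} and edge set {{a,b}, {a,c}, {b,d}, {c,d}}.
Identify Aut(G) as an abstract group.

G is 2-regular and bipartite on 2^2 = 4 vertices with girth 4; it is the hypercube graph Q_2. Aut(Q_2) consists of the signed permutations of the 2 coordinate axes: 2! permutations times 2^2 sign flips, so |Aut| = 2^2·2! = 8.

the hyperoctahedral group B_2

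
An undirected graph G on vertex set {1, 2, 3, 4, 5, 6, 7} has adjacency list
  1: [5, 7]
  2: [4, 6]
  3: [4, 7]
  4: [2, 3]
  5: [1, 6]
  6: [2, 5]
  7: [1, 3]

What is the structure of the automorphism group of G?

the dihedral group of order 14

Every vertex has degree 2 and the graph is connected, so G is the 7-cycle C_7. C_7 has 7 rotations and 7 reflections, so Aut(C_7) ≅ D_7 of order 14.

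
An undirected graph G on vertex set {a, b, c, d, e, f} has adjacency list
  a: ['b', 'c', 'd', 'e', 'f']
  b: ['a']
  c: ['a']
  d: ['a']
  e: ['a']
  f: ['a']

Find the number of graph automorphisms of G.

120

Vertex a has degree 5 and every other vertex has degree 1, so G is the star K_{1,5} with centre a. Any automorphism fixes the centre and permutes the 5 leaves freely, so Aut(G) ≅ S_5 of order 5! = 120.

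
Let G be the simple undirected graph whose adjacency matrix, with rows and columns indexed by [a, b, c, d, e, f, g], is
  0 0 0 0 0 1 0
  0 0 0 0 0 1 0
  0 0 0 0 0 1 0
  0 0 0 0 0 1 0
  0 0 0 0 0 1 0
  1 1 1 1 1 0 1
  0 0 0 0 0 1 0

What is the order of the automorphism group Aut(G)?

Vertex f has degree 6 and every other vertex has degree 1, so G is the star K_{1,6} with centre f. The 6 leaves are pairwise interchangeable while the centre is fixed, giving Aut(G) = S_6.

720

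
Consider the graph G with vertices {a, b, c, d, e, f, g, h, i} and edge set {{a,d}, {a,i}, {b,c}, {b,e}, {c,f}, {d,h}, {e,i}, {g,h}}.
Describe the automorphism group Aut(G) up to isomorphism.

The degree sequence is [2, 2, 2, 2, 2, 1, 1, 2, 2]; the two degree-1 vertices f and g are the ends of a path, so G = P_9. The only nontrivial automorphism of a path is the end-to-end reflection, so Aut(G) ≅ Z_2.

Z_2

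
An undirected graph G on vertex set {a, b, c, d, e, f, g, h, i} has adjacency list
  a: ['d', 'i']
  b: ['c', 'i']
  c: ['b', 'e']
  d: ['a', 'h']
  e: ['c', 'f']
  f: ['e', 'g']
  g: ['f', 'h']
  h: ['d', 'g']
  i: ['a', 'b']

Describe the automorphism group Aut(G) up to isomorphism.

D_9

Every vertex has degree 2 and the graph is connected, so G is the 9-cycle C_9. The automorphisms of the 9-cycle are exactly the symmetries of a regular 9-gon: the dihedral group D_9, |D_9| = 18.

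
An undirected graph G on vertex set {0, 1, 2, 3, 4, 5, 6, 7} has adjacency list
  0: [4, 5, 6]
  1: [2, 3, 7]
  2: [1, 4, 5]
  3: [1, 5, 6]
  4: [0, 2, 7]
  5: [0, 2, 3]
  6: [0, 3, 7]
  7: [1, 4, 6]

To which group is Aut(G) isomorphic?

the hyperoctahedral group B_3

G is 3-regular and bipartite on 2^3 = 8 vertices with girth 4; it is the hypercube graph Q_3. Aut(Q_3) consists of the signed permutations of the 3 coordinate axes: 3! permutations times 2^3 sign flips, so |Aut| = 2^3·3! = 48.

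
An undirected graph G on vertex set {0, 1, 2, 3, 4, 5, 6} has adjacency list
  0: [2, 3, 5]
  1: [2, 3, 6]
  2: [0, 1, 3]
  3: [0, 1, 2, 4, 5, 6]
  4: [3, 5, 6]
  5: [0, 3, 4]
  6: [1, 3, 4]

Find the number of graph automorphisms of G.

12

Vertex 3 is the unique vertex of degree 6; the remaining 6 vertices each have degree 3 and induce a cycle, so G is the wheel on 7 vertices with hub 3. Every automorphism fixes the hub and acts on the rim 6-cycle, so Aut(G) ≅ Aut(C_6) = D_6 of order 12.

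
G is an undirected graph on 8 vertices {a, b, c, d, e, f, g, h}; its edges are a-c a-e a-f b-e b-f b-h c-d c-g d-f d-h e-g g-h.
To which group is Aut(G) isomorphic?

Z_2^3 ⋊ S_3

G is 3-regular and bipartite on 2^3 = 8 vertices with girth 4; it is the hypercube graph Q_3. The symmetry group of the 3-cube is the hyperoctahedral group B_3 = Z_2 ≀ S_3, of order 2^3·3! = 48.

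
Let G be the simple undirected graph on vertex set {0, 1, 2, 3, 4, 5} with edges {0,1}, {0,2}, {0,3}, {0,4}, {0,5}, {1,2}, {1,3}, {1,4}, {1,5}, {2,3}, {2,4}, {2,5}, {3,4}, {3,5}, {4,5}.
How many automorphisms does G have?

720

All 6 vertices are pairwise adjacent: G = K_6. Any permutation of the 6 vertices preserves K_6, so Aut(K_6) = S_6 of order 6! = 720.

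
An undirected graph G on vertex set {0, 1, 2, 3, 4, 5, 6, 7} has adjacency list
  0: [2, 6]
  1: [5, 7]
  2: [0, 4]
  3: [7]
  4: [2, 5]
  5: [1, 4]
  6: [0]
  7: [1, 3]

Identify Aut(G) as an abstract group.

The degree sequence is [2, 2, 2, 1, 2, 2, 1, 2]; the two degree-1 vertices 3 and 6 are the ends of a path, so G = P_8. A path has exactly one nontrivial symmetry — reversal — giving Aut(G) of order 2.

C_2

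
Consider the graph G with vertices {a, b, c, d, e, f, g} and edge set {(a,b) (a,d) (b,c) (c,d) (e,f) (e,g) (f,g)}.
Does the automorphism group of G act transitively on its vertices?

No

G has two connected components, {a, b, c, d} and {e, f, g}; each is 2-regular, so G = C_4 ⊔ C_3. The orbit of a under Aut(G) is {a, b, c, d}, which does not contain e, so G is not vertex-transitive.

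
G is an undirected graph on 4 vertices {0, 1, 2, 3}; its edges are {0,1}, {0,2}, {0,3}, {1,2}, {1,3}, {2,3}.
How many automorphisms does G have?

24

All 4 vertices are pairwise adjacent: G = K_4. Every bijection on the vertex set is an automorphism of K_4; hence Aut(K_4) ≅ S_4, order 24.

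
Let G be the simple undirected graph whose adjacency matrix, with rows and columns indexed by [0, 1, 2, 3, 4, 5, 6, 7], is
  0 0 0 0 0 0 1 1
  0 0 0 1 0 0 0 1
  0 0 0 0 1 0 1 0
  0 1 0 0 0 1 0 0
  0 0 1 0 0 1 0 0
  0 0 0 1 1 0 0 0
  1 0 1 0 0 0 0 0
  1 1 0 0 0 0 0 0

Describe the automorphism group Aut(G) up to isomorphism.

Every vertex has degree 2 and the graph is connected, so G is the 8-cycle C_8. The automorphisms of the 8-cycle are exactly the symmetries of a regular 8-gon: the dihedral group D_8, |D_8| = 16.

D_8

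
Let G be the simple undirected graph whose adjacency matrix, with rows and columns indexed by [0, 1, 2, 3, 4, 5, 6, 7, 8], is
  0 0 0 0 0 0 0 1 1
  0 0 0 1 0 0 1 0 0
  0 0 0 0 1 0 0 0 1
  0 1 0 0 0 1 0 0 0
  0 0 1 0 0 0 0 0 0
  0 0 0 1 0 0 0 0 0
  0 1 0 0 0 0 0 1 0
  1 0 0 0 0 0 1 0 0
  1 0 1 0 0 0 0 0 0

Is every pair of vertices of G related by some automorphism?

Automorphisms preserve degree, but G has vertices of degree 1 and vertices of degree 2; no automorphism maps one to the other, so G is not vertex-transitive.

No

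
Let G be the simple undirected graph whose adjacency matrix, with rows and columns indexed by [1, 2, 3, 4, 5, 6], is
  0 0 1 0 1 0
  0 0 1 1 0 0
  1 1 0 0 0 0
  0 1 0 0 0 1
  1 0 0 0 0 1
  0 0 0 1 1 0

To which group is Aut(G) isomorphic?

G is 2-regular and connected on 6 vertices, i.e. the cycle C_6. C_6 has 6 rotations and 6 reflections, so Aut(C_6) ≅ D_6 of order 12.

the dihedral group of order 12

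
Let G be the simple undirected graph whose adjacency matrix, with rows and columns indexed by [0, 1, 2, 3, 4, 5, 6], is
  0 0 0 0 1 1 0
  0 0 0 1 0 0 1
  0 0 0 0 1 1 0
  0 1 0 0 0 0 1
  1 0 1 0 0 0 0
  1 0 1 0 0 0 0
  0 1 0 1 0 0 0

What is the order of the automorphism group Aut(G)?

G has two connected components, {0, 2, 4, 5} and {1, 3, 6}; each is 2-regular, so G = C_4 ⊔ C_3. No automorphism exchanges components of different sizes, hence Aut(G) is the direct product D_3 × D_4, order 48.

48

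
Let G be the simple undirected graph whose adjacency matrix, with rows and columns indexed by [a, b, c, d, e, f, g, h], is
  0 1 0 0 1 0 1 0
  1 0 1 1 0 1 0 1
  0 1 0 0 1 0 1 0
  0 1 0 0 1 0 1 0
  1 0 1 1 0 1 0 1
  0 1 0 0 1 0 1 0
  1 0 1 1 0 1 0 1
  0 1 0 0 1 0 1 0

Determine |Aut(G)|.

720

The vertices split by degree into {b, e, g} (degree 5) and {a, c, d, f, h} (degree 3); every edge runs between the two parts, so G is the complete bipartite graph K_{3,5}. The parts have unequal sizes, so no automorphism swaps them; each part is permuted independently, giving S_3 × S_5 of order 3!·5! = 720.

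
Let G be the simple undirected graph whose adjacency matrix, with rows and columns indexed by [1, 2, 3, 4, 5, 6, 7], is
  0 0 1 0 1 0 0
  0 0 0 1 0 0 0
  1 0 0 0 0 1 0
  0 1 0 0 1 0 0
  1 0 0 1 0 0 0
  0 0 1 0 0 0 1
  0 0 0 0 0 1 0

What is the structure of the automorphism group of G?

The degree sequence is [2, 1, 2, 2, 2, 2, 1]; the two degree-1 vertices 2 and 7 are the ends of a path, so G = P_7. A path has exactly one nontrivial symmetry — reversal — giving Aut(G) of order 2.

the cyclic group of order 2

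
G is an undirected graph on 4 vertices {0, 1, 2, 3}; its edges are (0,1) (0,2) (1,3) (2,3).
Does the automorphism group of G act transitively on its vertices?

Yes

Every vertex has degree 2 and the graph is connected, so G is the 4-cycle C_4. The automorphisms of the 4-cycle are exactly the symmetries of a regular 4-gon: the dihedral group D_4, |D_4| = 8. Under this action every vertex can be carried to every other, so G is vertex-transitive.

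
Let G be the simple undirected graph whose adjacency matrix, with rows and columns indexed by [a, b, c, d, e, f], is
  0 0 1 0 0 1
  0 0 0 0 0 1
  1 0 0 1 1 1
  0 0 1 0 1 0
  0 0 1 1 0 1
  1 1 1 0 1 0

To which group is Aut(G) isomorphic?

the trivial group

Degrees alone do not determine every vertex (e.g. a and d both have degree 2), but their neighbour-degree multisets differ: N(a) has degrees [4, 4] while N(d) has degrees [3, 4]. Repeating this refinement separates all vertices, so the only automorphism is the identity.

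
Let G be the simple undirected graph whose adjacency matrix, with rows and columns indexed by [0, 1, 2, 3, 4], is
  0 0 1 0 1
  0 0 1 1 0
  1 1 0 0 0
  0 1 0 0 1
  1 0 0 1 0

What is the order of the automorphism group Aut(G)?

10

G is 2-regular and connected on 5 vertices, i.e. the cycle C_5. C_5 has 5 rotations and 5 reflections, so Aut(C_5) ≅ D_5 of order 10.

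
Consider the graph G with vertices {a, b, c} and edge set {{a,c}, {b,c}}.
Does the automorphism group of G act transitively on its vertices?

No

Vertex c is the only vertex of degree 2, so every automorphism fixes it; G is not vertex-transitive.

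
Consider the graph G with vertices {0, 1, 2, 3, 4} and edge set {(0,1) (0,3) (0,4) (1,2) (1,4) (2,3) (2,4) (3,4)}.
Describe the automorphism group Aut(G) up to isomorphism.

the dihedral group of order 8

Vertex 4 is the unique vertex of degree 4; the remaining 4 vertices each have degree 3 and induce a cycle, so G is the wheel on 5 vertices with hub 4. With the hub fixed, the remaining symmetry is that of the rim cycle C_4, giving the dihedral group D_4.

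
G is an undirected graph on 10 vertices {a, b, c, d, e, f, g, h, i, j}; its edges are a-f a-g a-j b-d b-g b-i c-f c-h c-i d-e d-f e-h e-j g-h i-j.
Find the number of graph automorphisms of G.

G is 3-regular on 10 vertices with no triangles and no 4-cycles (girth 5): this is the Petersen graph. Viewing the Petersen graph as the Kneser graph K(5,2) — vertices are 2-subsets of {1,…,5}, edges join disjoint pairs — its automorphisms are exactly the permutations of the 5-element set, so Aut ≅ S_5 of order 120.

120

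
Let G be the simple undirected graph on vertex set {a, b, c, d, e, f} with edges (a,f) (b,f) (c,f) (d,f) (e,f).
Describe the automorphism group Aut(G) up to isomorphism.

the symmetric group on 5 letters

Vertex f has degree 5 and every other vertex has degree 1, so G is the star K_{1,5} with centre f. The 5 leaves are pairwise interchangeable while the centre is fixed, giving Aut(G) = S_5.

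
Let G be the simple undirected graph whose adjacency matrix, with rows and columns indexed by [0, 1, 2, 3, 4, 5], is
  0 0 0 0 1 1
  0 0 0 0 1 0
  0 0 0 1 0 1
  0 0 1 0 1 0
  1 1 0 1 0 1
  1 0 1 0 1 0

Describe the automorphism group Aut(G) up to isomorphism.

the trivial group

Degrees alone do not determine every vertex (e.g. 0 and 2 both have degree 2), but their neighbour-degree multisets differ: N(0) has degrees [3, 4] while N(2) has degrees [2, 3]. Repeating this refinement separates all vertices, so the only automorphism is the identity.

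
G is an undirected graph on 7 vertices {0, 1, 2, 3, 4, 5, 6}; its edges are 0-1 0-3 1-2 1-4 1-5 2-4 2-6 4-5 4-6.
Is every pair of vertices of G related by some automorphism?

No

Vertex 2 is the only vertex of degree 3, so every automorphism fixes it; G is not vertex-transitive.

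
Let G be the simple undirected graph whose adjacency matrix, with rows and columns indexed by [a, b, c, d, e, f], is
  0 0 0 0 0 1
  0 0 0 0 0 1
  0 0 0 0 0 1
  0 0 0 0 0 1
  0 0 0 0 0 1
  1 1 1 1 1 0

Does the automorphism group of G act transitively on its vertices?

No

Vertex f is the only vertex of degree 5, so every automorphism fixes it; G is not vertex-transitive.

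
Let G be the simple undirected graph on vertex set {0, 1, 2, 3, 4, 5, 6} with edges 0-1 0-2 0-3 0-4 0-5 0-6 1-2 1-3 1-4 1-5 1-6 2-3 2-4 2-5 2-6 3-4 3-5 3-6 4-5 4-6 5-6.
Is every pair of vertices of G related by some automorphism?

Yes

All 7 vertices are pairwise adjacent: G = K_7. Any permutation of the 7 vertices preserves K_7, so Aut(K_7) = S_7 of order 7! = 5040. Under this action every vertex can be carried to every other, so G is vertex-transitive.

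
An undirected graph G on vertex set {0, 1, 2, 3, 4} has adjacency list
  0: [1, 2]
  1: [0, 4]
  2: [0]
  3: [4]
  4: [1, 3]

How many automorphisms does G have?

The degree sequence is [2, 2, 1, 1, 2]; the two degree-1 vertices 2 and 3 are the ends of a path, so G = P_5. A path has exactly one nontrivial symmetry — reversal — giving Aut(G) of order 2.

2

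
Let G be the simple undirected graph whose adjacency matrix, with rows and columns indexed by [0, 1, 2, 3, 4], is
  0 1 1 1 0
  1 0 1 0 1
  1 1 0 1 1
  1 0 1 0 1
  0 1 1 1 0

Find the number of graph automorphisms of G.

8

Vertex 2 is the unique vertex of degree 4; the remaining 4 vertices each have degree 3 and induce a cycle, so G is the wheel on 5 vertices with hub 2. With the hub fixed, the remaining symmetry is that of the rim cycle C_4, giving the dihedral group D_4.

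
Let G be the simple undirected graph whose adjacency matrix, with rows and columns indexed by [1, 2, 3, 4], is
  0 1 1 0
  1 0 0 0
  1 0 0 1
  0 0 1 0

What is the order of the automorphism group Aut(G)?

2

The degree sequence is [2, 1, 2, 1]; the two degree-1 vertices 2 and 4 are the ends of a path, so G = P_4. The only nontrivial automorphism of a path is the end-to-end reflection, so Aut(G) ≅ Z_2.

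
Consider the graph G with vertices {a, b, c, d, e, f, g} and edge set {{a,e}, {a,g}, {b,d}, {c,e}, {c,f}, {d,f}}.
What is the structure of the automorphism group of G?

The degree sequence is [2, 1, 2, 2, 2, 2, 1]; the two degree-1 vertices b and g are the ends of a path, so G = P_7. The only nontrivial automorphism of a path is the end-to-end reflection, so Aut(G) ≅ Z_2.

C_2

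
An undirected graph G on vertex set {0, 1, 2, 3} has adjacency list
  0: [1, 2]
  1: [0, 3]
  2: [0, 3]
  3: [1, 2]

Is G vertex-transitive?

Every vertex has degree 2 and the graph is connected, so G is the 4-cycle C_4. The automorphisms of the 4-cycle are exactly the symmetries of a regular 4-gon: the dihedral group D_4, |D_4| = 8. Under this action every vertex can be carried to every other, so G is vertex-transitive.

Yes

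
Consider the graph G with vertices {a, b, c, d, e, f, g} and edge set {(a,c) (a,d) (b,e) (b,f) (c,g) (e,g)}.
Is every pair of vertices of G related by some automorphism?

Automorphisms preserve degree, but G has vertices of degree 1 and vertices of degree 2; no automorphism maps one to the other, so G is not vertex-transitive.

No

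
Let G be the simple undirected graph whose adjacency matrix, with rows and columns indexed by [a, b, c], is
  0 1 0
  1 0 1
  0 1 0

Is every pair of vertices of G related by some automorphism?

No

Vertex b is the only vertex of degree 2, so every automorphism fixes it; G is not vertex-transitive.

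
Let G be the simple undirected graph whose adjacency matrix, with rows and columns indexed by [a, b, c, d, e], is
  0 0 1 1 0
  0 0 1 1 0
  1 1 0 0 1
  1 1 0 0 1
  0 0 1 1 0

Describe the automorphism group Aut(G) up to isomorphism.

S_3 × S_2

The vertices split by degree into {c, d} (degree 3) and {a, b, e} (degree 2); every edge runs between the two parts, so G is the complete bipartite graph K_{2,3}. The parts have unequal sizes, so no automorphism swaps them; each part is permuted independently, giving S_3 × S_2 of order 3!·2! = 12.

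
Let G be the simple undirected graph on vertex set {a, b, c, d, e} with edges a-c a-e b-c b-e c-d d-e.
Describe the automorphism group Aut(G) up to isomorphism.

The vertices split by degree into {c, e} (degree 3) and {a, b, d} (degree 2); every edge runs between the two parts, so G is the complete bipartite graph K_{2,3}. The parts have unequal sizes, so no automorphism swaps them; each part is permuted independently, giving S_2 × S_3 of order 2!·3! = 12.

S_2 × S_3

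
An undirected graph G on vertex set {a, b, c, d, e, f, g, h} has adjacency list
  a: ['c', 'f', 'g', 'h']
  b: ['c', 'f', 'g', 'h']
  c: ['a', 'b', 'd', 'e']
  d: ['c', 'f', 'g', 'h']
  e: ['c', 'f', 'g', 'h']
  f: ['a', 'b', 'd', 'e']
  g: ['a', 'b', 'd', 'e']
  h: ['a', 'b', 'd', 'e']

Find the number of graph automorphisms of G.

1152

G is 4-regular and bipartite with parts {c, f, g, h} and {a, b, d, e} (each part is independent and every cross-pair is an edge), so G = K_{4,4}. Each part can be permuted independently (S_4 × S_4) and the two equal-size parts can also be swapped, giving (S_4 × S_4) ⋊ Z_2 of order 2·(4!)² = 1152.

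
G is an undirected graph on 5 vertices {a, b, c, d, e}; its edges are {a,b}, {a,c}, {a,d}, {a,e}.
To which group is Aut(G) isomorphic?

S_4

Vertex a has degree 4 and every other vertex has degree 1, so G is the star K_{1,4} with centre a. Any automorphism fixes the centre and permutes the 4 leaves freely, so Aut(G) ≅ S_4 of order 4! = 24.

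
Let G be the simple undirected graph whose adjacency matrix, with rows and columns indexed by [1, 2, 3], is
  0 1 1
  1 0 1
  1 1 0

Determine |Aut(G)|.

6

All 3 vertices are pairwise adjacent: G = K_3. Every bijection on the vertex set is an automorphism of K_3; hence Aut(K_3) ≅ S_3, order 6.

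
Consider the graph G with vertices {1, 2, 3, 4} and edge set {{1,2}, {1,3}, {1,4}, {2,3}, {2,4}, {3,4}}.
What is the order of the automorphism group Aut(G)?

24

Every vertex has degree 3, so G is the complete graph K_4. Any permutation of the 4 vertices preserves K_4, so Aut(K_4) = S_4 of order 4! = 24.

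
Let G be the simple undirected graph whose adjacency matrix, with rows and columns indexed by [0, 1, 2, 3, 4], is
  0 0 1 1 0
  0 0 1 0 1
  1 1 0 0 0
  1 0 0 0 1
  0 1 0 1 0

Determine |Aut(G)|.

Every vertex has degree 2 and the graph is connected, so G is the 5-cycle C_5. The automorphisms of the 5-cycle are exactly the symmetries of a regular 5-gon: the dihedral group D_5, |D_5| = 10.

10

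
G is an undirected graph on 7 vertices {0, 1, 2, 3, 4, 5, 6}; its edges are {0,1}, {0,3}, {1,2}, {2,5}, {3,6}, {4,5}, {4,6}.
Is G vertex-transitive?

G is 2-regular and connected on 7 vertices, i.e. the cycle C_7. C_7 has 7 rotations and 7 reflections, so Aut(C_7) ≅ D_7 of order 14. This group acts transitively on the 7 vertices.

Yes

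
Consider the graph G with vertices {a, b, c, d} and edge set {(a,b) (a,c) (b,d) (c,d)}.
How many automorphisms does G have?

8

G is 2-regular and bipartite on 2^2 = 4 vertices with girth 4; it is the hypercube graph Q_2. The symmetry group of the 2-cube is the hyperoctahedral group B_2 = Z_2 ≀ S_2, of order 2^2·2! = 8.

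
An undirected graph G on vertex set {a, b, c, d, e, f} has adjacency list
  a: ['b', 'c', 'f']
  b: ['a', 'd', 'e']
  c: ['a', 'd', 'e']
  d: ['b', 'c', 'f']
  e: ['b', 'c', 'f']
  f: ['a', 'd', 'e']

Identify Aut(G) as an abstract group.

S_3 ≀ Z_2

G is 3-regular and bipartite with parts {a, d, e} and {b, c, f} (each part is independent and every cross-pair is an edge), so G = K_{3,3}. Aut(K_{3,3}) is the wreath product S_3 ≀ Z_2: permute within each part, then optionally swap the parts; |Aut| = 2·(3!)² = 72.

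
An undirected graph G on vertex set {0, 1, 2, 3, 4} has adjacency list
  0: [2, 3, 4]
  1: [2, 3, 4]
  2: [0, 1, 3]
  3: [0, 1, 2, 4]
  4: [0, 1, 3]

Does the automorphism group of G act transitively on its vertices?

Vertex 3 is the only vertex of degree 4, so every automorphism fixes it; G is not vertex-transitive.

No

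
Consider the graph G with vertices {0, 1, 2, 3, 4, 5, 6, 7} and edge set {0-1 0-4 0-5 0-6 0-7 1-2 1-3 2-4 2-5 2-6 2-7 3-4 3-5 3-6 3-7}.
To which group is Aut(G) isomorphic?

S_5 × S_3

The vertices split by degree into {0, 2, 3} (degree 5) and {1, 4, 5, 6, 7} (degree 3); every edge runs between the two parts, so G is the complete bipartite graph K_{3,5}. The parts have unequal sizes, so no automorphism swaps them; each part is permuted independently, giving S_5 × S_3 of order 5!·3! = 720.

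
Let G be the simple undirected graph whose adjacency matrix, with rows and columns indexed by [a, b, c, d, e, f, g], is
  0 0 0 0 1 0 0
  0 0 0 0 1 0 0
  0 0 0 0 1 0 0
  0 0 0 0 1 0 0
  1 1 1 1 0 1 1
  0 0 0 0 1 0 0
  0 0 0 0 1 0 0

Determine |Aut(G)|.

Vertex e has degree 6 and every other vertex has degree 1, so G is the star K_{1,6} with centre e. Any automorphism fixes the centre and permutes the 6 leaves freely, so Aut(G) ≅ S_6 of order 6! = 720.

720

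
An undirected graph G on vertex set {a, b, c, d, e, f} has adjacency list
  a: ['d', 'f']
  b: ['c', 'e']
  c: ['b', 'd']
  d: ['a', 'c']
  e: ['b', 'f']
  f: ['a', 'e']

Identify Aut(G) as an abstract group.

D_6

G is 2-regular and connected on 6 vertices, i.e. the cycle C_6. C_6 has 6 rotations and 6 reflections, so Aut(C_6) ≅ D_6 of order 12.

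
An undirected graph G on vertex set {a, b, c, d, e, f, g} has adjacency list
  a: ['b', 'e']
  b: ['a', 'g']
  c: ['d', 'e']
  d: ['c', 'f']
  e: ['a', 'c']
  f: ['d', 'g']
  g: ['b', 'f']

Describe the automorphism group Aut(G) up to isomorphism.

the dihedral group of order 14

Every vertex has degree 2 and the graph is connected, so G is the 7-cycle C_7. C_7 has 7 rotations and 7 reflections, so Aut(C_7) ≅ D_7 of order 14.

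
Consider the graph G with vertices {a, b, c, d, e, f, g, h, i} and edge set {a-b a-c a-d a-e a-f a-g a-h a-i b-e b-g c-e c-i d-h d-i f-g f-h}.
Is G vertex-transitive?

No

Vertex a is the only vertex of degree 8, so every automorphism fixes it; G is not vertex-transitive.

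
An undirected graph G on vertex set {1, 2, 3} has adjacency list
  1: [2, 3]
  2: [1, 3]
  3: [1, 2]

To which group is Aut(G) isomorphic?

All 3 vertices are pairwise adjacent: G = K_3. Every bijection on the vertex set is an automorphism of K_3; hence Aut(K_3) ≅ S_3, order 6.

the symmetric group on 3 letters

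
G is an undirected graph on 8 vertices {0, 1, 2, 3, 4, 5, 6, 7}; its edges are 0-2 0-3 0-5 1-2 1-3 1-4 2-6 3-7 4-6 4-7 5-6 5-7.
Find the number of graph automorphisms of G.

48

G is 3-regular and bipartite on 2^3 = 8 vertices with girth 4; it is the hypercube graph Q_3. Aut(Q_3) consists of the signed permutations of the 3 coordinate axes: 3! permutations times 2^3 sign flips, so |Aut| = 2^3·3! = 48.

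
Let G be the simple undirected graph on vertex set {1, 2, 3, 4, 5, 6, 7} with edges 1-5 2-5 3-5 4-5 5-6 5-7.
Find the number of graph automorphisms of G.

Vertex 5 has degree 6 and every other vertex has degree 1, so G is the star K_{1,6} with centre 5. Any automorphism fixes the centre and permutes the 6 leaves freely, so Aut(G) ≅ S_6 of order 6! = 720.

720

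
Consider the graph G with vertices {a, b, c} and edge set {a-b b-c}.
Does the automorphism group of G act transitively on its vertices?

No

Vertex b is the only vertex of degree 2, so every automorphism fixes it; G is not vertex-transitive.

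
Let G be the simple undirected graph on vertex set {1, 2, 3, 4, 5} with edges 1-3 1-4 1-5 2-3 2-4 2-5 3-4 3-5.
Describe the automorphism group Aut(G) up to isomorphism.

the dihedral group of order 8

Vertex 3 is the unique vertex of degree 4; the remaining 4 vertices each have degree 3 and induce a cycle, so G is the wheel on 5 vertices with hub 3. With the hub fixed, the remaining symmetry is that of the rim cycle C_4, giving the dihedral group D_4.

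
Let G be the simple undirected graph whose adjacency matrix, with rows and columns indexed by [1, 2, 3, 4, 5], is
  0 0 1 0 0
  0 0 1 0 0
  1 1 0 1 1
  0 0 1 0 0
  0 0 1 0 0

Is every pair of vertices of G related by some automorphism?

No

Vertex 3 is the only vertex of degree 4, so every automorphism fixes it; G is not vertex-transitive.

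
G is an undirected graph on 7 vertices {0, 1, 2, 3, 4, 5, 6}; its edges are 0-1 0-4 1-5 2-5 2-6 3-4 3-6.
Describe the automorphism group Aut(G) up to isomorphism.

Every vertex has degree 2 and the graph is connected, so G is the 7-cycle C_7. The automorphisms of the 7-cycle are exactly the symmetries of a regular 7-gon: the dihedral group D_7, |D_7| = 14.

the dihedral group of order 14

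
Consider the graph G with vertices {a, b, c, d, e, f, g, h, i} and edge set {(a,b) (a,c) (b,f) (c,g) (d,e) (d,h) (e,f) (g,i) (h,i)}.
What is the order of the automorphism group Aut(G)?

18

G is 2-regular and connected on 9 vertices, i.e. the cycle C_9. C_9 has 9 rotations and 9 reflections, so Aut(C_9) ≅ D_9 of order 18.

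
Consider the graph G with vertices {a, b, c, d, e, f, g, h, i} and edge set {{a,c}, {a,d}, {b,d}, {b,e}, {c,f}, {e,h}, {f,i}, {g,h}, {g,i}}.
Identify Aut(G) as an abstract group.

the dihedral group of order 18

G is 2-regular and connected on 9 vertices, i.e. the cycle C_9. C_9 has 9 rotations and 9 reflections, so Aut(C_9) ≅ D_9 of order 18.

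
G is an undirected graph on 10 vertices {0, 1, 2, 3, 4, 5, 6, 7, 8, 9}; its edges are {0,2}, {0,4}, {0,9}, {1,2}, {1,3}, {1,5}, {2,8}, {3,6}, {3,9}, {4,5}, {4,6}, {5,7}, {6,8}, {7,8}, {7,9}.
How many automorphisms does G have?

G is 3-regular on 10 vertices with no triangles and no 4-cycles (girth 5): this is the Petersen graph. Viewing the Petersen graph as the Kneser graph K(5,2) — vertices are 2-subsets of {1,…,5}, edges join disjoint pairs — its automorphisms are exactly the permutations of the 5-element set, so Aut ≅ S_5 of order 120.

120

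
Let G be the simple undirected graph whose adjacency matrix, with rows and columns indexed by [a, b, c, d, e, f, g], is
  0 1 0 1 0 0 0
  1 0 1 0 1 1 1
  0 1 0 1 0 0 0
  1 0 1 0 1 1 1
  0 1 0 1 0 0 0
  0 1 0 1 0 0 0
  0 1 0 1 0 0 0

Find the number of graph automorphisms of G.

The vertices split by degree into {b, d} (degree 5) and {a, c, e, f, g} (degree 2); every edge runs between the two parts, so G is the complete bipartite graph K_{2,5}. The parts have unequal sizes, so no automorphism swaps them; each part is permuted independently, giving S_2 × S_5 of order 2!·5! = 240.

240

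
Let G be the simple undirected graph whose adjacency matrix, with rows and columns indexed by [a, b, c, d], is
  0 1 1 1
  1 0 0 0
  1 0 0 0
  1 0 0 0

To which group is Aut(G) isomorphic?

Vertex a has degree 3 and every other vertex has degree 1, so G is the star K_{1,3} with centre a. The 3 leaves are pairwise interchangeable while the centre is fixed, giving Aut(G) = S_3.

S_3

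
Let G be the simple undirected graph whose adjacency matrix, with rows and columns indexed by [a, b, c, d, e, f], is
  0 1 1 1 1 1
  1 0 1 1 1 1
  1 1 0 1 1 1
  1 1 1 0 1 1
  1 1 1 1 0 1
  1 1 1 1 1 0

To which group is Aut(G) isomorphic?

Every vertex has degree 5, so G is the complete graph K_6. Every bijection on the vertex set is an automorphism of K_6; hence Aut(K_6) ≅ S_6, order 720.

the symmetric group on 6 letters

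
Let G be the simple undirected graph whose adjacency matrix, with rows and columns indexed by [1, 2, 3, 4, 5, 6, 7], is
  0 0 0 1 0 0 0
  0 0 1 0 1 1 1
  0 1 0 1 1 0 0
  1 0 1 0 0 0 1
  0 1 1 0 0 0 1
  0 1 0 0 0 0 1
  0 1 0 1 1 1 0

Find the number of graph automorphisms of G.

The degree sequence is [1, 4, 3, 3, 3, 2, 4]. Checking the degree-preserving permutations of the vertex set shows that none except the identity preserves every edge, so Aut(G) is trivial.

1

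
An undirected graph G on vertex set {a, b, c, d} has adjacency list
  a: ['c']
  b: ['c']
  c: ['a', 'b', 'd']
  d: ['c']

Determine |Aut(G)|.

Vertex c has degree 3 and every other vertex has degree 1, so G is the star K_{1,3} with centre c. The 3 leaves are pairwise interchangeable while the centre is fixed, giving Aut(G) = S_3.

6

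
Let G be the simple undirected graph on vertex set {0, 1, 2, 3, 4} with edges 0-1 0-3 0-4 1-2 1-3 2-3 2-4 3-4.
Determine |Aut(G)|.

8

Vertex 3 is the unique vertex of degree 4; the remaining 4 vertices each have degree 3 and induce a cycle, so G is the wheel on 5 vertices with hub 3. Every automorphism fixes the hub and acts on the rim 4-cycle, so Aut(G) ≅ Aut(C_4) = D_4 of order 8.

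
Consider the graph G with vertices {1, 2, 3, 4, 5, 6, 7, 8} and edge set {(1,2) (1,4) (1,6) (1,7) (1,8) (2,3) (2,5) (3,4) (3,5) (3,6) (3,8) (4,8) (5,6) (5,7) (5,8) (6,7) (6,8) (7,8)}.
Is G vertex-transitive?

No

Vertex 7 is the only vertex of degree 4, so every automorphism fixes it; G is not vertex-transitive.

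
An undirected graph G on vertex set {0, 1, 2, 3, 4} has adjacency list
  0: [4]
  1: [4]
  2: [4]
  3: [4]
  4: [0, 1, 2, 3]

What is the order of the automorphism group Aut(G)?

Vertex 4 has degree 4 and every other vertex has degree 1, so G is the star K_{1,4} with centre 4. The 4 leaves are pairwise interchangeable while the centre is fixed, giving Aut(G) = S_4.

24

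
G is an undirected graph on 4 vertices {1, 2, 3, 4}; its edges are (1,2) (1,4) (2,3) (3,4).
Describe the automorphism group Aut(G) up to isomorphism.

D_4

G is 2-regular and bipartite on 2^2 = 4 vertices with girth 4; it is the hypercube graph Q_2. Aut(Q_2) consists of the signed permutations of the 2 coordinate axes: 2! permutations times 2^2 sign flips, so |Aut| = 2^2·2! = 8.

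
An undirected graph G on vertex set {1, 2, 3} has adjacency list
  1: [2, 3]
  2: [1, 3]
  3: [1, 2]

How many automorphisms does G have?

Every vertex has degree 2, so G is the complete graph K_3. Every bijection on the vertex set is an automorphism of K_3; hence Aut(K_3) ≅ S_3, order 6.

6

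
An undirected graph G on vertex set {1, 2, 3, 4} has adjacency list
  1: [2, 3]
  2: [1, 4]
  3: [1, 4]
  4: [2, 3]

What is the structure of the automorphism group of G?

G is 2-regular and connected on 4 vertices, i.e. the cycle C_4. C_4 has 4 rotations and 4 reflections, so Aut(C_4) ≅ D_4 of order 8.

the dihedral group of order 8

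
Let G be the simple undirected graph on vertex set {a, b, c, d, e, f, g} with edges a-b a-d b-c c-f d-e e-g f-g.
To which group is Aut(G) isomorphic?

G is 2-regular and connected on 7 vertices, i.e. the cycle C_7. C_7 has 7 rotations and 7 reflections, so Aut(C_7) ≅ D_7 of order 14.

D_7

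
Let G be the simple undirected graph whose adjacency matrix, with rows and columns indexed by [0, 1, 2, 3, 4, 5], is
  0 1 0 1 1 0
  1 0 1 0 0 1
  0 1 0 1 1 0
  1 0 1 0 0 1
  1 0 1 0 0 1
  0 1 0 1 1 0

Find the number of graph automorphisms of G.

G is 3-regular and bipartite with parts {1, 3, 4} and {0, 2, 5} (each part is independent and every cross-pair is an edge), so G = K_{3,3}. Aut(K_{3,3}) is the wreath product S_3 ≀ Z_2: permute within each part, then optionally swap the parts; |Aut| = 2·(3!)² = 72.

72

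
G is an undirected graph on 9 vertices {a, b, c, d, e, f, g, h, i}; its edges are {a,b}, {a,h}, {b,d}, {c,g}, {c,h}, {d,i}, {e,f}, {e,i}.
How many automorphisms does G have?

2

The degree sequence is [2, 2, 2, 2, 2, 1, 1, 2, 2]; the two degree-1 vertices f and g are the ends of a path, so G = P_9. A path has exactly one nontrivial symmetry — reversal — giving Aut(G) of order 2.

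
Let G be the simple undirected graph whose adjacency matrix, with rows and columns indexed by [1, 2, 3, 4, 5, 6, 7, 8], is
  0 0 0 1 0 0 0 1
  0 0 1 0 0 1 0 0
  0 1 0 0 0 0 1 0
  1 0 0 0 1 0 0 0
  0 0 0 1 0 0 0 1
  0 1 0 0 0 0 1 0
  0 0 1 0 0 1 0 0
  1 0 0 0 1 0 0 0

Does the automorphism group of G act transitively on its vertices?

G has two connected components, {2, 3, 6, 7} and {1, 4, 5, 8}; each is 2-regular, so G = C_4 ⊔ C_4. With two isomorphic components, Aut(G) = Aut(C_4) ≀ S_2 = (D_4 × D_4) ⋊ Z_2: permute each cycle by D_4, then optionally swap the two cycles. Order 2·(2·4)² = 128. This group acts transitively on the 8 vertices.

Yes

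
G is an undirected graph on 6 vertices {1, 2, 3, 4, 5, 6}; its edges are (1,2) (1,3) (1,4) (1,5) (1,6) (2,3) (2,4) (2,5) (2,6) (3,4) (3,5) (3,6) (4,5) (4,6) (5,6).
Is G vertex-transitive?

Yes

Every vertex has degree 5, so G is the complete graph K_6. Any permutation of the 6 vertices preserves K_6, so Aut(K_6) = S_6 of order 6! = 720. Under this action every vertex can be carried to every other, so G is vertex-transitive.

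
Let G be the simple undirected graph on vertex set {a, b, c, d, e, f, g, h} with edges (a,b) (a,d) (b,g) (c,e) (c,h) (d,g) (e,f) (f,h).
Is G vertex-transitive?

G has two connected components, {a, b, d, g} and {c, e, f, h}; each is 2-regular, so G = C_4 ⊔ C_4. With two isomorphic components, Aut(G) = Aut(C_4) ≀ S_2 = (D_4 × D_4) ⋊ Z_2: permute each cycle by D_4, then optionally swap the two cycles. Order 2·(2·4)² = 128. This group acts transitively on the 8 vertices.

Yes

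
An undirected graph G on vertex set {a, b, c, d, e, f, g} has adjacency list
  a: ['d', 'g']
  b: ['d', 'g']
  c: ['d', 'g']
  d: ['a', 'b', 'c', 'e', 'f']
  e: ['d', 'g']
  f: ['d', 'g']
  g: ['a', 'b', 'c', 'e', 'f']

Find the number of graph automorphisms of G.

The vertices split by degree into {d, g} (degree 5) and {a, b, c, e, f} (degree 2); every edge runs between the two parts, so G is the complete bipartite graph K_{2,5}. Automorphisms preserve the bipartition setwise (since the parts differ in size) and act as S_5 × S_2 within it; |Aut| = 240.

240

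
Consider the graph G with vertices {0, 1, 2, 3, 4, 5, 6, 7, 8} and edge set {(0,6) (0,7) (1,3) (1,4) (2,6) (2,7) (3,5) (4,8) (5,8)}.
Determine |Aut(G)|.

80

G has two connected components, {1, 3, 4, 5, 8} and {0, 2, 6, 7}; each is 2-regular, so G = C_5 ⊔ C_4. The components are non-isomorphic (different sizes), so Aut(G) = Aut(C_4) × Aut(C_5) = D_4 × D_5 of order 8·10 = 80.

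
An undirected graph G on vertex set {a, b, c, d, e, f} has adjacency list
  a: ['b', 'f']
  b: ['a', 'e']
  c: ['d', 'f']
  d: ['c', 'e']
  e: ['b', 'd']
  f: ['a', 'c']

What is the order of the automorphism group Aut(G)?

Every vertex has degree 2 and the graph is connected, so G is the 6-cycle C_6. C_6 has 6 rotations and 6 reflections, so Aut(C_6) ≅ D_6 of order 12.

12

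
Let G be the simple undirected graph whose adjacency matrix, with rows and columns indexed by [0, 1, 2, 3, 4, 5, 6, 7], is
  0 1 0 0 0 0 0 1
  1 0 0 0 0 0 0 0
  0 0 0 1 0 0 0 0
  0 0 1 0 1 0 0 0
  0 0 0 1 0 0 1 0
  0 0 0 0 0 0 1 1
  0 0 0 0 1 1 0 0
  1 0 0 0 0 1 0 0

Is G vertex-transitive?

No

Automorphisms preserve degree, but G has vertices of degree 1 and vertices of degree 2; no automorphism maps one to the other, so G is not vertex-transitive.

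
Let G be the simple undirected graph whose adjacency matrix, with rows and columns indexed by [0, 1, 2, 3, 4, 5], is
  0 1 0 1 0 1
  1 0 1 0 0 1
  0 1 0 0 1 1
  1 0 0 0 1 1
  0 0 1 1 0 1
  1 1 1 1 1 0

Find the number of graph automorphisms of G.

Vertex 5 is the unique vertex of degree 5; the remaining 5 vertices each have degree 3 and induce a cycle, so G is the wheel on 6 vertices with hub 5. Every automorphism fixes the hub and acts on the rim 5-cycle, so Aut(G) ≅ Aut(C_5) = D_5 of order 10.

10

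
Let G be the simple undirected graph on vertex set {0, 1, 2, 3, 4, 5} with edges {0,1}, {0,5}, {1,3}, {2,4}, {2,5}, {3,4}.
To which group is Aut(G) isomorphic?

D_6

G is 2-regular and connected on 6 vertices, i.e. the cycle C_6. C_6 has 6 rotations and 6 reflections, so Aut(C_6) ≅ D_6 of order 12.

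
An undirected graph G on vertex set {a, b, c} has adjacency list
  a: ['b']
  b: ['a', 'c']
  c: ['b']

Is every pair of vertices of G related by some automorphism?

Vertex b is the only vertex of degree 2, so every automorphism fixes it; G is not vertex-transitive.

No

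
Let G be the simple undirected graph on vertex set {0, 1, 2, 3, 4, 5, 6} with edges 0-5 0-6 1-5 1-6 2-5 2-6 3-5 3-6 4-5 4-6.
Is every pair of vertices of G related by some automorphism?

No

Automorphisms preserve degree, but G has vertices of degree 2 and vertices of degree 5; no automorphism maps one to the other, so G is not vertex-transitive.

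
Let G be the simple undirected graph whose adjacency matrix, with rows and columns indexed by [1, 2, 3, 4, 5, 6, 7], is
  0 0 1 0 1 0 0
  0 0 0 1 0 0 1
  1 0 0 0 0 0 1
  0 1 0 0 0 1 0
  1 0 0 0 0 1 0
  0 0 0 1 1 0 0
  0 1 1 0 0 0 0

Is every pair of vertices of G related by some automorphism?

Yes

G is 2-regular and connected on 7 vertices, i.e. the cycle C_7. The automorphisms of the 7-cycle are exactly the symmetries of a regular 7-gon: the dihedral group D_7, |D_7| = 14. This group acts transitively on the 7 vertices.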